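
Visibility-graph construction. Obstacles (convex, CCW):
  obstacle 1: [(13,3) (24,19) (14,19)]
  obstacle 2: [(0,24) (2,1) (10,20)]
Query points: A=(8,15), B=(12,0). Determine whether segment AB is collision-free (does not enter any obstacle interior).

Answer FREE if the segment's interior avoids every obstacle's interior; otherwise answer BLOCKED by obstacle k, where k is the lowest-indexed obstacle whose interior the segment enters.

Obstacle 1 [(13,3) (24,19) (14,19)]:
  edge (13,3)–(24,19): clear
  edge (24,19)–(14,19): clear
  edge (14,19)–(13,3): clear
  midpoint (10,15/2) outside
  → clear
Obstacle 2 [(0,24) (2,1) (10,20)]:
  edge (0,24)–(2,1): clear
  edge (2,1)–(10,20): clear
  edge (10,20)–(0,24): clear
  midpoint (10,15/2) outside
  → clear

FREE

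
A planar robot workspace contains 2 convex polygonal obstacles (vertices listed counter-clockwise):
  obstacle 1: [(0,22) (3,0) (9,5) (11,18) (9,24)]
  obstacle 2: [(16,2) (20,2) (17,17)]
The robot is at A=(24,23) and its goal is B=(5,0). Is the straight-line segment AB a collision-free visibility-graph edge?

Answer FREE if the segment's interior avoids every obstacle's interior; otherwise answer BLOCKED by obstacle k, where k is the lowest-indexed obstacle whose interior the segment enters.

BLOCKED by obstacle 2

Obstacle 1 [(0,22) (3,0) (9,5) (11,18) (9,24)]:
  edge (0,22)–(3,0): clear
  edge (3,0)–(9,5): clear
  edge (9,5)–(11,18): clear
  edge (11,18)–(9,24): clear
  edge (9,24)–(0,22): clear
  midpoint (29/2,23/2) outside
  → clear
Obstacle 2 [(16,2) (20,2) (17,17)]:
  edge (16,2)–(20,2): clear
  edge (20,2)–(17,17): crosses AB
  edge (17,17)–(16,2): crosses AB
  → BLOCKED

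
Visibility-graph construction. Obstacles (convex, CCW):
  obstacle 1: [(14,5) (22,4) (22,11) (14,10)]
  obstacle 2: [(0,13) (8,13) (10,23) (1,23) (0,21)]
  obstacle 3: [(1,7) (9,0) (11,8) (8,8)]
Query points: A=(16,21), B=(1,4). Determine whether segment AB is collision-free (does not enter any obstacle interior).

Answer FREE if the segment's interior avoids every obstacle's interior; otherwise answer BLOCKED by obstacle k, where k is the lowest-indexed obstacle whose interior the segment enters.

BLOCKED by obstacle 3

Obstacle 1 [(14,5) (22,4) (22,11) (14,10)]:
  edge (14,5)–(22,4): clear
  edge (22,4)–(22,11): clear
  edge (22,11)–(14,10): clear
  edge (14,10)–(14,5): clear
  midpoint (17/2,25/2) outside
  → clear
Obstacle 2 [(0,13) (8,13) (10,23) (1,23) (0,21)]:
  edge (0,13)–(8,13): clear
  edge (8,13)–(10,23): clear
  edge (10,23)–(1,23): clear
  edge (1,23)–(0,21): clear
  edge (0,21)–(0,13): clear
  midpoint (17/2,25/2) outside
  → clear
Obstacle 3 [(1,7) (9,0) (11,8) (8,8)]:
  edge (1,7)–(9,0): crosses AB
  edge (9,0)–(11,8): clear
  edge (11,8)–(8,8): clear
  edge (8,8)–(1,7): crosses AB
  → BLOCKED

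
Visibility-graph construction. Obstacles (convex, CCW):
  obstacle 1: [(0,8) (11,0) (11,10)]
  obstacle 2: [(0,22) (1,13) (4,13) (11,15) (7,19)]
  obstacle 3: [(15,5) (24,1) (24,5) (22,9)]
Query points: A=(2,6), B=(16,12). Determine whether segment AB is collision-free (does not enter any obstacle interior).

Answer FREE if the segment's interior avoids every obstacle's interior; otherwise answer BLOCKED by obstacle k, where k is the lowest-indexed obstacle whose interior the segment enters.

BLOCKED by obstacle 1

Obstacle 1 [(0,8) (11,0) (11,10)]:
  edge (0,8)–(11,0): crosses AB
  edge (11,0)–(11,10): crosses AB
  edge (11,10)–(0,8): clear
  → BLOCKED
Obstacle 2 [(0,22) (1,13) (4,13) (11,15) (7,19)]:
  edge (0,22)–(1,13): clear
  edge (1,13)–(4,13): clear
  edge (4,13)–(11,15): clear
  edge (11,15)–(7,19): clear
  edge (7,19)–(0,22): clear
  midpoint (9,9) outside
  → clear
Obstacle 3 [(15,5) (24,1) (24,5) (22,9)]:
  edge (15,5)–(24,1): clear
  edge (24,1)–(24,5): clear
  edge (24,5)–(22,9): clear
  edge (22,9)–(15,5): clear
  midpoint (9,9) outside
  → clear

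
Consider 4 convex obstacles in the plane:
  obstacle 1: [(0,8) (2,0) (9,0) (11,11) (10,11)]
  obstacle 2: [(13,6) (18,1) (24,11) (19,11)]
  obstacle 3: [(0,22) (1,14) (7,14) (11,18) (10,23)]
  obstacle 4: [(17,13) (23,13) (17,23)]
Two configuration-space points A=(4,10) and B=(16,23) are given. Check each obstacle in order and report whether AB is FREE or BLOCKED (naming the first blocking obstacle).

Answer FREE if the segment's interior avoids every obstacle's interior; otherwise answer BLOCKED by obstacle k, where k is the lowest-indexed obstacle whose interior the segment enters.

Obstacle 1 [(0,8) (2,0) (9,0) (11,11) (10,11)]:
  edge (0,8)–(2,0): clear
  edge (2,0)–(9,0): clear
  edge (9,0)–(11,11): clear
  edge (11,11)–(10,11): clear
  edge (10,11)–(0,8): clear
  midpoint (10,33/2) outside
  → clear
Obstacle 2 [(13,6) (18,1) (24,11) (19,11)]:
  edge (13,6)–(18,1): clear
  edge (18,1)–(24,11): clear
  edge (24,11)–(19,11): clear
  edge (19,11)–(13,6): clear
  midpoint (10,33/2) outside
  → clear
Obstacle 3 [(0,22) (1,14) (7,14) (11,18) (10,23)]:
  edge (0,22)–(1,14): clear
  edge (1,14)–(7,14): clear
  edge (7,14)–(11,18): clear
  edge (11,18)–(10,23): clear
  edge (10,23)–(0,22): clear
  midpoint (10,33/2) outside
  → clear
Obstacle 4 [(17,13) (23,13) (17,23)]:
  edge (17,13)–(23,13): clear
  edge (23,13)–(17,23): clear
  edge (17,23)–(17,13): clear
  midpoint (10,33/2) outside
  → clear

FREE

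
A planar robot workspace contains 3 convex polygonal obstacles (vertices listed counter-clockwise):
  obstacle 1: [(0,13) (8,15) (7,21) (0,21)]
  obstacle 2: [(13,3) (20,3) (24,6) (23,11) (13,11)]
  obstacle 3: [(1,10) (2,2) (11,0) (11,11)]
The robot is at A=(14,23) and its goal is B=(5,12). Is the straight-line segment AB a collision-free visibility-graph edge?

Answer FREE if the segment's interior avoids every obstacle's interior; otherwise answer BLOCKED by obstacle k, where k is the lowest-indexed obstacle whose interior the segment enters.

Obstacle 1 [(0,13) (8,15) (7,21) (0,21)]:
  edge (0,13)–(8,15): crosses AB
  edge (8,15)–(7,21): crosses AB
  edge (7,21)–(0,21): clear
  edge (0,21)–(0,13): clear
  → BLOCKED
Obstacle 2 [(13,3) (20,3) (24,6) (23,11) (13,11)]:
  edge (13,3)–(20,3): clear
  edge (20,3)–(24,6): clear
  edge (24,6)–(23,11): clear
  edge (23,11)–(13,11): clear
  edge (13,11)–(13,3): clear
  midpoint (19/2,35/2) outside
  → clear
Obstacle 3 [(1,10) (2,2) (11,0) (11,11)]:
  edge (1,10)–(2,2): clear
  edge (2,2)–(11,0): clear
  edge (11,0)–(11,11): clear
  edge (11,11)–(1,10): clear
  midpoint (19/2,35/2) outside
  → clear

BLOCKED by obstacle 1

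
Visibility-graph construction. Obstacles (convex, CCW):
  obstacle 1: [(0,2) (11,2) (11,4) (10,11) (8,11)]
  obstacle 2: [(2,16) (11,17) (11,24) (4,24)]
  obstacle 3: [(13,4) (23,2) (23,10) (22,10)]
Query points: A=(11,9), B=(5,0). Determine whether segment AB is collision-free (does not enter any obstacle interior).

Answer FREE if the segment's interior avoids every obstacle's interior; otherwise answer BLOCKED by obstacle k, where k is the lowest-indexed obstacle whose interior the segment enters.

BLOCKED by obstacle 1

Obstacle 1 [(0,2) (11,2) (11,4) (10,11) (8,11)]:
  edge (0,2)–(11,2): crosses AB
  edge (11,2)–(11,4): clear
  edge (11,4)–(10,11): crosses AB
  edge (10,11)–(8,11): clear
  edge (8,11)–(0,2): clear
  → BLOCKED
Obstacle 2 [(2,16) (11,17) (11,24) (4,24)]:
  edge (2,16)–(11,17): clear
  edge (11,17)–(11,24): clear
  edge (11,24)–(4,24): clear
  edge (4,24)–(2,16): clear
  midpoint (8,9/2) outside
  → clear
Obstacle 3 [(13,4) (23,2) (23,10) (22,10)]:
  edge (13,4)–(23,2): clear
  edge (23,2)–(23,10): clear
  edge (23,10)–(22,10): clear
  edge (22,10)–(13,4): clear
  midpoint (8,9/2) outside
  → clear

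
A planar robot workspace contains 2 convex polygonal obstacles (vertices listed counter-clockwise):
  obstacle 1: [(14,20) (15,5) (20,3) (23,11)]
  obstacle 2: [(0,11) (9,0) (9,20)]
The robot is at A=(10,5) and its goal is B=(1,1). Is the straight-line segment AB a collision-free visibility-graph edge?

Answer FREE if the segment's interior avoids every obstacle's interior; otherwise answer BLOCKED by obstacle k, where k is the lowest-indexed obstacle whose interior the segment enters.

BLOCKED by obstacle 2

Obstacle 1 [(14,20) (15,5) (20,3) (23,11)]:
  edge (14,20)–(15,5): clear
  edge (15,5)–(20,3): clear
  edge (20,3)–(23,11): clear
  edge (23,11)–(14,20): clear
  midpoint (11/2,3) outside
  → clear
Obstacle 2 [(0,11) (9,0) (9,20)]:
  edge (0,11)–(9,0): crosses AB
  edge (9,0)–(9,20): crosses AB
  edge (9,20)–(0,11): clear
  → BLOCKED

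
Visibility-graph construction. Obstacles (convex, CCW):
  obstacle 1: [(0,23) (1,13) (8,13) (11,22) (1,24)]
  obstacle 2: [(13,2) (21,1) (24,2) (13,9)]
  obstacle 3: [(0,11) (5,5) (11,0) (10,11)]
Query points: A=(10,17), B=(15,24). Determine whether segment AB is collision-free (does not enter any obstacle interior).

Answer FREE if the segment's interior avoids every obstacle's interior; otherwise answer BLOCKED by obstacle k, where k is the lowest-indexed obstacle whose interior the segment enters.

FREE

Obstacle 1 [(0,23) (1,13) (8,13) (11,22) (1,24)]:
  edge (0,23)–(1,13): clear
  edge (1,13)–(8,13): clear
  edge (8,13)–(11,22): clear
  edge (11,22)–(1,24): clear
  edge (1,24)–(0,23): clear
  midpoint (25/2,41/2) outside
  → clear
Obstacle 2 [(13,2) (21,1) (24,2) (13,9)]:
  edge (13,2)–(21,1): clear
  edge (21,1)–(24,2): clear
  edge (24,2)–(13,9): clear
  edge (13,9)–(13,2): clear
  midpoint (25/2,41/2) outside
  → clear
Obstacle 3 [(0,11) (5,5) (11,0) (10,11)]:
  edge (0,11)–(5,5): clear
  edge (5,5)–(11,0): clear
  edge (11,0)–(10,11): clear
  edge (10,11)–(0,11): clear
  midpoint (25/2,41/2) outside
  → clear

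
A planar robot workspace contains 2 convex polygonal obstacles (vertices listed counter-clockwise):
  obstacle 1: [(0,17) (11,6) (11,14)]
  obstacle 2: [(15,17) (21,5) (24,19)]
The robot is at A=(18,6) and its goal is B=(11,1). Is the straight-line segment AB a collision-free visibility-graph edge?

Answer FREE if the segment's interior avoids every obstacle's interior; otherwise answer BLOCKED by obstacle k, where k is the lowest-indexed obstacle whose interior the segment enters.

FREE

Obstacle 1 [(0,17) (11,6) (11,14)]:
  edge (0,17)–(11,6): clear
  edge (11,6)–(11,14): clear
  edge (11,14)–(0,17): clear
  midpoint (29/2,7/2) outside
  → clear
Obstacle 2 [(15,17) (21,5) (24,19)]:
  edge (15,17)–(21,5): clear
  edge (21,5)–(24,19): clear
  edge (24,19)–(15,17): clear
  midpoint (29/2,7/2) outside
  → clear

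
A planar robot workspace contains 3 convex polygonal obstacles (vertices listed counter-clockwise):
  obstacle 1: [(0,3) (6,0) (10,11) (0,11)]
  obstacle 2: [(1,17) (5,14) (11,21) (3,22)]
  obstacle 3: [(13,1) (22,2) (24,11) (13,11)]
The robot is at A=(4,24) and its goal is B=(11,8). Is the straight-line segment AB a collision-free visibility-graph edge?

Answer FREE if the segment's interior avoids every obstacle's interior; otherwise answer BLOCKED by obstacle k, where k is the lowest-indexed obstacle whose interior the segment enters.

Obstacle 1 [(0,3) (6,0) (10,11) (0,11)]:
  edge (0,3)–(6,0): clear
  edge (6,0)–(10,11): crosses AB
  edge (10,11)–(0,11): crosses AB
  edge (0,11)–(0,3): clear
  → BLOCKED
Obstacle 2 [(1,17) (5,14) (11,21) (3,22)]:
  edge (1,17)–(5,14): clear
  edge (5,14)–(11,21): crosses AB
  edge (11,21)–(3,22): crosses AB
  edge (3,22)–(1,17): clear
  → BLOCKED
Obstacle 3 [(13,1) (22,2) (24,11) (13,11)]:
  edge (13,1)–(22,2): clear
  edge (22,2)–(24,11): clear
  edge (24,11)–(13,11): clear
  edge (13,11)–(13,1): clear
  midpoint (15/2,16) outside
  → clear

BLOCKED by obstacle 1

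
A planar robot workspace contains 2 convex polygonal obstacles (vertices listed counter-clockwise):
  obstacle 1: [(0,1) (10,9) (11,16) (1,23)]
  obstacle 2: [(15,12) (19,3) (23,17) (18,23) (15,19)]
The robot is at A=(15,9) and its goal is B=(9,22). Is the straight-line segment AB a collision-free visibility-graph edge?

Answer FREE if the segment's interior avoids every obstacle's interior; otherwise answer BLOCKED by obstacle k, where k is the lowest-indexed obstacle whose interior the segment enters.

Obstacle 1 [(0,1) (10,9) (11,16) (1,23)]:
  edge (0,1)–(10,9): clear
  edge (10,9)–(11,16): clear
  edge (11,16)–(1,23): clear
  edge (1,23)–(0,1): clear
  midpoint (12,31/2) outside
  → clear
Obstacle 2 [(15,12) (19,3) (23,17) (18,23) (15,19)]:
  edge (15,12)–(19,3): clear
  edge (19,3)–(23,17): clear
  edge (23,17)–(18,23): clear
  edge (18,23)–(15,19): clear
  edge (15,19)–(15,12): clear
  midpoint (12,31/2) outside
  → clear

FREE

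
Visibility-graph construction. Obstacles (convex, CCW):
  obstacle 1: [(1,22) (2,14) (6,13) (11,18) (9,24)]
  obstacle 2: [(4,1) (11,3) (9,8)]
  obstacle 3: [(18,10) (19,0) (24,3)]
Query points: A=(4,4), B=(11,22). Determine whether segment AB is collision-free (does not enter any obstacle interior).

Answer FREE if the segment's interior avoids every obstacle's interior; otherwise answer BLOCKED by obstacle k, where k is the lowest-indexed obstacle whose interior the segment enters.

BLOCKED by obstacle 1

Obstacle 1 [(1,22) (2,14) (6,13) (11,18) (9,24)]:
  edge (1,22)–(2,14): clear
  edge (2,14)–(6,13): clear
  edge (6,13)–(11,18): crosses AB
  edge (11,18)–(9,24): crosses AB
  edge (9,24)–(1,22): clear
  → BLOCKED
Obstacle 2 [(4,1) (11,3) (9,8)]:
  edge (4,1)–(11,3): clear
  edge (11,3)–(9,8): clear
  edge (9,8)–(4,1): clear
  midpoint (15/2,13) outside
  → clear
Obstacle 3 [(18,10) (19,0) (24,3)]:
  edge (18,10)–(19,0): clear
  edge (19,0)–(24,3): clear
  edge (24,3)–(18,10): clear
  midpoint (15/2,13) outside
  → clear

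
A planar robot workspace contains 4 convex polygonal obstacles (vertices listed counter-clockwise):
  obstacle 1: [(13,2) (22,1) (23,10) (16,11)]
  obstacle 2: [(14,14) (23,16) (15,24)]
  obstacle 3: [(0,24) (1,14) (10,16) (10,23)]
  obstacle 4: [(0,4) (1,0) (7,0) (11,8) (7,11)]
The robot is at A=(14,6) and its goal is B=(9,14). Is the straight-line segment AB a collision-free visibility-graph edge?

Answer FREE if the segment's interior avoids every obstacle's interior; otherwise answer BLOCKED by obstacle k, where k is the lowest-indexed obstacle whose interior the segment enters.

FREE

Obstacle 1 [(13,2) (22,1) (23,10) (16,11)]:
  edge (13,2)–(22,1): clear
  edge (22,1)–(23,10): clear
  edge (23,10)–(16,11): clear
  edge (16,11)–(13,2): clear
  midpoint (23/2,10) outside
  → clear
Obstacle 2 [(14,14) (23,16) (15,24)]:
  edge (14,14)–(23,16): clear
  edge (23,16)–(15,24): clear
  edge (15,24)–(14,14): clear
  midpoint (23/2,10) outside
  → clear
Obstacle 3 [(0,24) (1,14) (10,16) (10,23)]:
  edge (0,24)–(1,14): clear
  edge (1,14)–(10,16): clear
  edge (10,16)–(10,23): clear
  edge (10,23)–(0,24): clear
  midpoint (23/2,10) outside
  → clear
Obstacle 4 [(0,4) (1,0) (7,0) (11,8) (7,11)]:
  edge (0,4)–(1,0): clear
  edge (1,0)–(7,0): clear
  edge (7,0)–(11,8): clear
  edge (11,8)–(7,11): clear
  edge (7,11)–(0,4): clear
  midpoint (23/2,10) outside
  → clear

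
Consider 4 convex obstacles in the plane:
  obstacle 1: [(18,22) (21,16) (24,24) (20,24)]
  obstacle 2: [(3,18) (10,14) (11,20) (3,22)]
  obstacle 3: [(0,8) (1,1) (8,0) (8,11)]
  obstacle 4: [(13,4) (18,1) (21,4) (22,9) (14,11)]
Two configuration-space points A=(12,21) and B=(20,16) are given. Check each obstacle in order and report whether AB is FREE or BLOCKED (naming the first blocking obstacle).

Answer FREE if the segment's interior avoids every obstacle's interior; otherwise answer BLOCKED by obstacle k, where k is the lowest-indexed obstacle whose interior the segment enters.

FREE

Obstacle 1 [(18,22) (21,16) (24,24) (20,24)]:
  edge (18,22)–(21,16): clear
  edge (21,16)–(24,24): clear
  edge (24,24)–(20,24): clear
  edge (20,24)–(18,22): clear
  midpoint (16,37/2) outside
  → clear
Obstacle 2 [(3,18) (10,14) (11,20) (3,22)]:
  edge (3,18)–(10,14): clear
  edge (10,14)–(11,20): clear
  edge (11,20)–(3,22): clear
  edge (3,22)–(3,18): clear
  midpoint (16,37/2) outside
  → clear
Obstacle 3 [(0,8) (1,1) (8,0) (8,11)]:
  edge (0,8)–(1,1): clear
  edge (1,1)–(8,0): clear
  edge (8,0)–(8,11): clear
  edge (8,11)–(0,8): clear
  midpoint (16,37/2) outside
  → clear
Obstacle 4 [(13,4) (18,1) (21,4) (22,9) (14,11)]:
  edge (13,4)–(18,1): clear
  edge (18,1)–(21,4): clear
  edge (21,4)–(22,9): clear
  edge (22,9)–(14,11): clear
  edge (14,11)–(13,4): clear
  midpoint (16,37/2) outside
  → clear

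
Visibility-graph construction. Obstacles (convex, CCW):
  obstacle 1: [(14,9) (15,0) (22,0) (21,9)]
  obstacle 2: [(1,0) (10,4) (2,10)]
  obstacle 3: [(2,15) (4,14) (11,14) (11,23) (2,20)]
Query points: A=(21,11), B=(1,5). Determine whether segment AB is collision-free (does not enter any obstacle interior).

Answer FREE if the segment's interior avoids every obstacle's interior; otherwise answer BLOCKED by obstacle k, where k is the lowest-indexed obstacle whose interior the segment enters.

BLOCKED by obstacle 1

Obstacle 1 [(14,9) (15,0) (22,0) (21,9)]:
  edge (14,9)–(15,0): crosses AB
  edge (15,0)–(22,0): clear
  edge (22,0)–(21,9): clear
  edge (21,9)–(14,9): crosses AB
  → BLOCKED
Obstacle 2 [(1,0) (10,4) (2,10)]:
  edge (1,0)–(10,4): clear
  edge (10,4)–(2,10): crosses AB
  edge (2,10)–(1,0): crosses AB
  → BLOCKED
Obstacle 3 [(2,15) (4,14) (11,14) (11,23) (2,20)]:
  edge (2,15)–(4,14): clear
  edge (4,14)–(11,14): clear
  edge (11,14)–(11,23): clear
  edge (11,23)–(2,20): clear
  edge (2,20)–(2,15): clear
  midpoint (11,8) outside
  → clear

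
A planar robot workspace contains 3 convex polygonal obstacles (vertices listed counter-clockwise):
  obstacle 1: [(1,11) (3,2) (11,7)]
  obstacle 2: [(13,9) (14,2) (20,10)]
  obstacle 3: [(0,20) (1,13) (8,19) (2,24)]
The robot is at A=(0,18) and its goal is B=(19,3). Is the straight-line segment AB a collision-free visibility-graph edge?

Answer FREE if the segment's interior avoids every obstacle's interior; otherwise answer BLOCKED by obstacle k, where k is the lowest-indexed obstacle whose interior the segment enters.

Obstacle 1 [(1,11) (3,2) (11,7)]:
  edge (1,11)–(3,2): clear
  edge (3,2)–(11,7): clear
  edge (11,7)–(1,11): clear
  midpoint (19/2,21/2) outside
  → clear
Obstacle 2 [(13,9) (14,2) (20,10)]:
  edge (13,9)–(14,2): crosses AB
  edge (14,2)–(20,10): crosses AB
  edge (20,10)–(13,9): clear
  → BLOCKED
Obstacle 3 [(0,20) (1,13) (8,19) (2,24)]:
  edge (0,20)–(1,13): crosses AB
  edge (1,13)–(8,19): crosses AB
  edge (8,19)–(2,24): clear
  edge (2,24)–(0,20): clear
  → BLOCKED

BLOCKED by obstacle 2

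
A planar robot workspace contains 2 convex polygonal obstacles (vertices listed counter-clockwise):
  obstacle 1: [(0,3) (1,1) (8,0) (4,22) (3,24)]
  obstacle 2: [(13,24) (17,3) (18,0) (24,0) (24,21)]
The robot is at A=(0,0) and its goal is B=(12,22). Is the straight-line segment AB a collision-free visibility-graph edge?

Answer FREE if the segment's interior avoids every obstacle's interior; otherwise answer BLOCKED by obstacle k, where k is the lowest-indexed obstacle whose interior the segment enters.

BLOCKED by obstacle 1

Obstacle 1 [(0,3) (1,1) (8,0) (4,22) (3,24)]:
  edge (0,3)–(1,1): crosses AB
  edge (1,1)–(8,0): clear
  edge (8,0)–(4,22): crosses AB
  edge (4,22)–(3,24): clear
  edge (3,24)–(0,3): clear
  → BLOCKED
Obstacle 2 [(13,24) (17,3) (18,0) (24,0) (24,21)]:
  edge (13,24)–(17,3): clear
  edge (17,3)–(18,0): clear
  edge (18,0)–(24,0): clear
  edge (24,0)–(24,21): clear
  edge (24,21)–(13,24): clear
  midpoint (6,11) outside
  → clear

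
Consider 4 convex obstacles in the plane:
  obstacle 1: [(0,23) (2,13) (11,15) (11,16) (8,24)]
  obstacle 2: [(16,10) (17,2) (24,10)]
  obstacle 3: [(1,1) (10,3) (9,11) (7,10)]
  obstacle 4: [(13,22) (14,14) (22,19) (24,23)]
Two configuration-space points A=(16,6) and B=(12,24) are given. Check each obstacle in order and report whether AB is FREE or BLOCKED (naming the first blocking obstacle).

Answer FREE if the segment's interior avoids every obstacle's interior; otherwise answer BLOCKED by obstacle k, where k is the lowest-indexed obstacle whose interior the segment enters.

BLOCKED by obstacle 4

Obstacle 1 [(0,23) (2,13) (11,15) (11,16) (8,24)]:
  edge (0,23)–(2,13): clear
  edge (2,13)–(11,15): clear
  edge (11,15)–(11,16): clear
  edge (11,16)–(8,24): clear
  edge (8,24)–(0,23): clear
  midpoint (14,15) outside
  → clear
Obstacle 2 [(16,10) (17,2) (24,10)]:
  edge (16,10)–(17,2): clear
  edge (17,2)–(24,10): clear
  edge (24,10)–(16,10): clear
  midpoint (14,15) outside
  → clear
Obstacle 3 [(1,1) (10,3) (9,11) (7,10)]:
  edge (1,1)–(10,3): clear
  edge (10,3)–(9,11): clear
  edge (9,11)–(7,10): clear
  edge (7,10)–(1,1): clear
  midpoint (14,15) outside
  → clear
Obstacle 4 [(13,22) (14,14) (22,19) (24,23)]:
  edge (13,22)–(14,14): crosses AB
  edge (14,14)–(22,19): crosses AB
  edge (22,19)–(24,23): clear
  edge (24,23)–(13,22): clear
  → BLOCKED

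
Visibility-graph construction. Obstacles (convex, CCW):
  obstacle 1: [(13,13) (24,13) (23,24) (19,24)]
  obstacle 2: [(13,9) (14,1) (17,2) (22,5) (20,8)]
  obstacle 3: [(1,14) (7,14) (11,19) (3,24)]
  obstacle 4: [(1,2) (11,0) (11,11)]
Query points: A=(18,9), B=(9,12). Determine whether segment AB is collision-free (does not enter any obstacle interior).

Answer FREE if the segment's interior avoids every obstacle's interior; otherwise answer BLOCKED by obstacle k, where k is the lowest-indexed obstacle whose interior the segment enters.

FREE

Obstacle 1 [(13,13) (24,13) (23,24) (19,24)]:
  edge (13,13)–(24,13): clear
  edge (24,13)–(23,24): clear
  edge (23,24)–(19,24): clear
  edge (19,24)–(13,13): clear
  midpoint (27/2,21/2) outside
  → clear
Obstacle 2 [(13,9) (14,1) (17,2) (22,5) (20,8)]:
  edge (13,9)–(14,1): clear
  edge (14,1)–(17,2): clear
  edge (17,2)–(22,5): clear
  edge (22,5)–(20,8): clear
  edge (20,8)–(13,9): clear
  midpoint (27/2,21/2) outside
  → clear
Obstacle 3 [(1,14) (7,14) (11,19) (3,24)]:
  edge (1,14)–(7,14): clear
  edge (7,14)–(11,19): clear
  edge (11,19)–(3,24): clear
  edge (3,24)–(1,14): clear
  midpoint (27/2,21/2) outside
  → clear
Obstacle 4 [(1,2) (11,0) (11,11)]:
  edge (1,2)–(11,0): clear
  edge (11,0)–(11,11): clear
  edge (11,11)–(1,2): clear
  midpoint (27/2,21/2) outside
  → clear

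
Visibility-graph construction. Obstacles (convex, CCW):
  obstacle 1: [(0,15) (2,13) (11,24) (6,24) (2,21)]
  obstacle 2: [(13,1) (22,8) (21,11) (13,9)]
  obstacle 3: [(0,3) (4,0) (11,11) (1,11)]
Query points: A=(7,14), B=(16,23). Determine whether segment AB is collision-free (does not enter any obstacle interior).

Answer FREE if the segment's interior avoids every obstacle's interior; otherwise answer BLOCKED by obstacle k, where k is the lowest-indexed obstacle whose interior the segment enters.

Obstacle 1 [(0,15) (2,13) (11,24) (6,24) (2,21)]:
  edge (0,15)–(2,13): clear
  edge (2,13)–(11,24): clear
  edge (11,24)–(6,24): clear
  edge (6,24)–(2,21): clear
  edge (2,21)–(0,15): clear
  midpoint (23/2,37/2) outside
  → clear
Obstacle 2 [(13,1) (22,8) (21,11) (13,9)]:
  edge (13,1)–(22,8): clear
  edge (22,8)–(21,11): clear
  edge (21,11)–(13,9): clear
  edge (13,9)–(13,1): clear
  midpoint (23/2,37/2) outside
  → clear
Obstacle 3 [(0,3) (4,0) (11,11) (1,11)]:
  edge (0,3)–(4,0): clear
  edge (4,0)–(11,11): clear
  edge (11,11)–(1,11): clear
  edge (1,11)–(0,3): clear
  midpoint (23/2,37/2) outside
  → clear

FREE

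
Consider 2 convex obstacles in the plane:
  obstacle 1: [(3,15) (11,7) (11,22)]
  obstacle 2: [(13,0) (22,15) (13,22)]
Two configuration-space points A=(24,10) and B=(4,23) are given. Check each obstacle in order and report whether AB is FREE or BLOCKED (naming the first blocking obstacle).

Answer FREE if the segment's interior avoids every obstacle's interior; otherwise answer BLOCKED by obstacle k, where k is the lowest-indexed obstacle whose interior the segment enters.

BLOCKED by obstacle 1

Obstacle 1 [(3,15) (11,7) (11,22)]:
  edge (3,15)–(11,7): clear
  edge (11,7)–(11,22): crosses AB
  edge (11,22)–(3,15): crosses AB
  → BLOCKED
Obstacle 2 [(13,0) (22,15) (13,22)]:
  edge (13,0)–(22,15): crosses AB
  edge (22,15)–(13,22): clear
  edge (13,22)–(13,0): crosses AB
  → BLOCKED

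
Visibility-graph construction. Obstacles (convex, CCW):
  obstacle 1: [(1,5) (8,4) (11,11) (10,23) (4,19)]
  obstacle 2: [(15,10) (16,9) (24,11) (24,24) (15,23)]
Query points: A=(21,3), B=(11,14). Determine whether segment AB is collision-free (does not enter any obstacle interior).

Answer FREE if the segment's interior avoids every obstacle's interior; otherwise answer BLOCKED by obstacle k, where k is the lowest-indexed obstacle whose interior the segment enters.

FREE

Obstacle 1 [(1,5) (8,4) (11,11) (10,23) (4,19)]:
  edge (1,5)–(8,4): clear
  edge (8,4)–(11,11): clear
  edge (11,11)–(10,23): clear
  edge (10,23)–(4,19): clear
  edge (4,19)–(1,5): clear
  midpoint (16,17/2) outside
  → clear
Obstacle 2 [(15,10) (16,9) (24,11) (24,24) (15,23)]:
  edge (15,10)–(16,9): clear
  edge (16,9)–(24,11): clear
  edge (24,11)–(24,24): clear
  edge (24,24)–(15,23): clear
  edge (15,23)–(15,10): clear
  midpoint (16,17/2) outside
  → clear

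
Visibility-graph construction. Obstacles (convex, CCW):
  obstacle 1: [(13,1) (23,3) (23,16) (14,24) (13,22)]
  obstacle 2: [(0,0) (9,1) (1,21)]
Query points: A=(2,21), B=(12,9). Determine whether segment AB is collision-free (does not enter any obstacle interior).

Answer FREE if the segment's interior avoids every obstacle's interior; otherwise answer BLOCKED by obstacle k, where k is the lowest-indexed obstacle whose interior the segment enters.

Obstacle 1 [(13,1) (23,3) (23,16) (14,24) (13,22)]:
  edge (13,1)–(23,3): clear
  edge (23,3)–(23,16): clear
  edge (23,16)–(14,24): clear
  edge (14,24)–(13,22): clear
  edge (13,22)–(13,1): clear
  midpoint (7,15) outside
  → clear
Obstacle 2 [(0,0) (9,1) (1,21)]:
  edge (0,0)–(9,1): clear
  edge (9,1)–(1,21): clear
  edge (1,21)–(0,0): clear
  midpoint (7,15) outside
  → clear

FREE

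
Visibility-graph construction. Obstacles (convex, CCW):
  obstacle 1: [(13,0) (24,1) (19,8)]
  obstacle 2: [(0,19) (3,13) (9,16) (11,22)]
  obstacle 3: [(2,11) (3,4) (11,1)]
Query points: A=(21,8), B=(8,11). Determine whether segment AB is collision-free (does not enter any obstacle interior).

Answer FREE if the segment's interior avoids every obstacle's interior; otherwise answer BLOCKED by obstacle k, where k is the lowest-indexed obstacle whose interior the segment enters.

Obstacle 1 [(13,0) (24,1) (19,8)]:
  edge (13,0)–(24,1): clear
  edge (24,1)–(19,8): clear
  edge (19,8)–(13,0): clear
  midpoint (29/2,19/2) outside
  → clear
Obstacle 2 [(0,19) (3,13) (9,16) (11,22)]:
  edge (0,19)–(3,13): clear
  edge (3,13)–(9,16): clear
  edge (9,16)–(11,22): clear
  edge (11,22)–(0,19): clear
  midpoint (29/2,19/2) outside
  → clear
Obstacle 3 [(2,11) (3,4) (11,1)]:
  edge (2,11)–(3,4): clear
  edge (3,4)–(11,1): clear
  edge (11,1)–(2,11): clear
  midpoint (29/2,19/2) outside
  → clear

FREE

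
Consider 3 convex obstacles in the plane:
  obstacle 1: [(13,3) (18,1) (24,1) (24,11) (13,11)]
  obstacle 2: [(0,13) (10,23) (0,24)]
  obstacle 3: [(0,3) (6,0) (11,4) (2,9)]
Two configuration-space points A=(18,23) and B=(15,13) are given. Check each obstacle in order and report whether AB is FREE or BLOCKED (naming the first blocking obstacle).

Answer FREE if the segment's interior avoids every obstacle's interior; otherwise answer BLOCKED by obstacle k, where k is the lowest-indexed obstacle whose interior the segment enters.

FREE

Obstacle 1 [(13,3) (18,1) (24,1) (24,11) (13,11)]:
  edge (13,3)–(18,1): clear
  edge (18,1)–(24,1): clear
  edge (24,1)–(24,11): clear
  edge (24,11)–(13,11): clear
  edge (13,11)–(13,3): clear
  midpoint (33/2,18) outside
  → clear
Obstacle 2 [(0,13) (10,23) (0,24)]:
  edge (0,13)–(10,23): clear
  edge (10,23)–(0,24): clear
  edge (0,24)–(0,13): clear
  midpoint (33/2,18) outside
  → clear
Obstacle 3 [(0,3) (6,0) (11,4) (2,9)]:
  edge (0,3)–(6,0): clear
  edge (6,0)–(11,4): clear
  edge (11,4)–(2,9): clear
  edge (2,9)–(0,3): clear
  midpoint (33/2,18) outside
  → clear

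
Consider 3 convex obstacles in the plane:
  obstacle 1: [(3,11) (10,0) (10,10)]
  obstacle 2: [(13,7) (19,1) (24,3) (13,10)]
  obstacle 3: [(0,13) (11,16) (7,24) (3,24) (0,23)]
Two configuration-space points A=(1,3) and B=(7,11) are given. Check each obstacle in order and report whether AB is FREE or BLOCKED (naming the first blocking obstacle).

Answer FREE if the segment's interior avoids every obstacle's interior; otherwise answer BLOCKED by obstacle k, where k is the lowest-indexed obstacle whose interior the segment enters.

Obstacle 1 [(3,11) (10,0) (10,10)]:
  edge (3,11)–(10,0): crosses AB
  edge (10,0)–(10,10): clear
  edge (10,10)–(3,11): crosses AB
  → BLOCKED
Obstacle 2 [(13,7) (19,1) (24,3) (13,10)]:
  edge (13,7)–(19,1): clear
  edge (19,1)–(24,3): clear
  edge (24,3)–(13,10): clear
  edge (13,10)–(13,7): clear
  midpoint (4,7) outside
  → clear
Obstacle 3 [(0,13) (11,16) (7,24) (3,24) (0,23)]:
  edge (0,13)–(11,16): clear
  edge (11,16)–(7,24): clear
  edge (7,24)–(3,24): clear
  edge (3,24)–(0,23): clear
  edge (0,23)–(0,13): clear
  midpoint (4,7) outside
  → clear

BLOCKED by obstacle 1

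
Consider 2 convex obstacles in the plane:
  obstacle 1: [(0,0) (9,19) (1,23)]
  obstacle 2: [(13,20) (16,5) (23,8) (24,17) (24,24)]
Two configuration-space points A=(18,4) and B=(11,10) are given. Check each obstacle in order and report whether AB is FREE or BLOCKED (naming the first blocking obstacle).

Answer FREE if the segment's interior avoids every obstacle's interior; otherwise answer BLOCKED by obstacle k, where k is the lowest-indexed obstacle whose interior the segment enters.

BLOCKED by obstacle 2

Obstacle 1 [(0,0) (9,19) (1,23)]:
  edge (0,0)–(9,19): clear
  edge (9,19)–(1,23): clear
  edge (1,23)–(0,0): clear
  midpoint (29/2,7) outside
  → clear
Obstacle 2 [(13,20) (16,5) (23,8) (24,17) (24,24)]:
  edge (13,20)–(16,5): crosses AB
  edge (16,5)–(23,8): crosses AB
  edge (23,8)–(24,17): clear
  edge (24,17)–(24,24): clear
  edge (24,24)–(13,20): clear
  → BLOCKED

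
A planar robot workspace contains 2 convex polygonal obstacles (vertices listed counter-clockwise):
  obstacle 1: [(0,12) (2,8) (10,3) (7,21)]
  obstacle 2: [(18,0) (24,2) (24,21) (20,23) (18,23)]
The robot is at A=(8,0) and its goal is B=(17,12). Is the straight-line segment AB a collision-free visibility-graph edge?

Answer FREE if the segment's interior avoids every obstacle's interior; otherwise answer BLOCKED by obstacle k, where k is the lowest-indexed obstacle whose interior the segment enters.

Obstacle 1 [(0,12) (2,8) (10,3) (7,21)]:
  edge (0,12)–(2,8): clear
  edge (2,8)–(10,3): clear
  edge (10,3)–(7,21): clear
  edge (7,21)–(0,12): clear
  midpoint (25/2,6) outside
  → clear
Obstacle 2 [(18,0) (24,2) (24,21) (20,23) (18,23)]:
  edge (18,0)–(24,2): clear
  edge (24,2)–(24,21): clear
  edge (24,21)–(20,23): clear
  edge (20,23)–(18,23): clear
  edge (18,23)–(18,0): clear
  midpoint (25/2,6) outside
  → clear

FREE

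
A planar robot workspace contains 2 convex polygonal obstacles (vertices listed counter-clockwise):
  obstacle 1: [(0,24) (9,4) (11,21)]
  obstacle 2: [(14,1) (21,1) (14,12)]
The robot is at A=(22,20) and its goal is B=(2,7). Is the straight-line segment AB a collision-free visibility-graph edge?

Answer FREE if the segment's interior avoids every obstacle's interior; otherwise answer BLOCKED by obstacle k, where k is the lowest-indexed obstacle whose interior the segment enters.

Obstacle 1 [(0,24) (9,4) (11,21)]:
  edge (0,24)–(9,4): crosses AB
  edge (9,4)–(11,21): crosses AB
  edge (11,21)–(0,24): clear
  → BLOCKED
Obstacle 2 [(14,1) (21,1) (14,12)]:
  edge (14,1)–(21,1): clear
  edge (21,1)–(14,12): clear
  edge (14,12)–(14,1): clear
  midpoint (12,27/2) outside
  → clear

BLOCKED by obstacle 1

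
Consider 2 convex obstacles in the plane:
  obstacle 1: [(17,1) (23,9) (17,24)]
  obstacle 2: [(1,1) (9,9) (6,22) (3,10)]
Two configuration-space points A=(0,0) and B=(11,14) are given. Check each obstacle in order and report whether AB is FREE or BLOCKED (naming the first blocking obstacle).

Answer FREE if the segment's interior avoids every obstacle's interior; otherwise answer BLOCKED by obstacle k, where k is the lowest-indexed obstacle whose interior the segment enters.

BLOCKED by obstacle 2

Obstacle 1 [(17,1) (23,9) (17,24)]:
  edge (17,1)–(23,9): clear
  edge (23,9)–(17,24): clear
  edge (17,24)–(17,1): clear
  midpoint (11/2,7) outside
  → clear
Obstacle 2 [(1,1) (9,9) (6,22) (3,10)]:
  edge (1,1)–(9,9): clear
  edge (9,9)–(6,22): crosses AB
  edge (6,22)–(3,10): clear
  edge (3,10)–(1,1): crosses AB
  → BLOCKED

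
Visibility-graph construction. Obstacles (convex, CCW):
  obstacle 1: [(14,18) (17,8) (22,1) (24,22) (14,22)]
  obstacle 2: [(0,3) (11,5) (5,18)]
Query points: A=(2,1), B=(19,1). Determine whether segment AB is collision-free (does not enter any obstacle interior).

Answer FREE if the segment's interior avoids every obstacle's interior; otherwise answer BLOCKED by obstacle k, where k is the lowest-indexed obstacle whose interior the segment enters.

Obstacle 1 [(14,18) (17,8) (22,1) (24,22) (14,22)]:
  edge (14,18)–(17,8): clear
  edge (17,8)–(22,1): clear
  edge (22,1)–(24,22): clear
  edge (24,22)–(14,22): clear
  edge (14,22)–(14,18): clear
  midpoint (21/2,1) outside
  → clear
Obstacle 2 [(0,3) (11,5) (5,18)]:
  edge (0,3)–(11,5): clear
  edge (11,5)–(5,18): clear
  edge (5,18)–(0,3): clear
  midpoint (21/2,1) outside
  → clear

FREE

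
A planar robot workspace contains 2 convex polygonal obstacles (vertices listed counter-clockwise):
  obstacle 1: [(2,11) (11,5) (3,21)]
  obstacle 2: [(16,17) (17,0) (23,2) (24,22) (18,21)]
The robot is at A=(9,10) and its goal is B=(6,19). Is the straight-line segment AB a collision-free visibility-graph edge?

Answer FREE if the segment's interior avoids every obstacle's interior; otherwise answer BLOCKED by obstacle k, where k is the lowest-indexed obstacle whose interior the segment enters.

FREE

Obstacle 1 [(2,11) (11,5) (3,21)]:
  edge (2,11)–(11,5): clear
  edge (11,5)–(3,21): clear
  edge (3,21)–(2,11): clear
  midpoint (15/2,29/2) outside
  → clear
Obstacle 2 [(16,17) (17,0) (23,2) (24,22) (18,21)]:
  edge (16,17)–(17,0): clear
  edge (17,0)–(23,2): clear
  edge (23,2)–(24,22): clear
  edge (24,22)–(18,21): clear
  edge (18,21)–(16,17): clear
  midpoint (15/2,29/2) outside
  → clear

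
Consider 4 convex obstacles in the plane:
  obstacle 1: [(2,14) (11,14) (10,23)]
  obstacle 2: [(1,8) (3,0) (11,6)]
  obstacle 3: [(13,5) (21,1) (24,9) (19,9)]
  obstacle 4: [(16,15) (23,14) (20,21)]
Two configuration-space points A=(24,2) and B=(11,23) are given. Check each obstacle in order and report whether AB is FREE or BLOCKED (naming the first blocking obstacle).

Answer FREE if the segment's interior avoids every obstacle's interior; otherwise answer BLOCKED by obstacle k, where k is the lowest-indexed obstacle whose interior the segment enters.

BLOCKED by obstacle 3

Obstacle 1 [(2,14) (11,14) (10,23)]:
  edge (2,14)–(11,14): clear
  edge (11,14)–(10,23): clear
  edge (10,23)–(2,14): clear
  midpoint (35/2,25/2) outside
  → clear
Obstacle 2 [(1,8) (3,0) (11,6)]:
  edge (1,8)–(3,0): clear
  edge (3,0)–(11,6): clear
  edge (11,6)–(1,8): clear
  midpoint (35/2,25/2) outside
  → clear
Obstacle 3 [(13,5) (21,1) (24,9) (19,9)]:
  edge (13,5)–(21,1): clear
  edge (21,1)–(24,9): crosses AB
  edge (24,9)–(19,9): crosses AB
  edge (19,9)–(13,5): clear
  → BLOCKED
Obstacle 4 [(16,15) (23,14) (20,21)]:
  edge (16,15)–(23,14): clear
  edge (23,14)–(20,21): clear
  edge (20,21)–(16,15): clear
  midpoint (35/2,25/2) outside
  → clear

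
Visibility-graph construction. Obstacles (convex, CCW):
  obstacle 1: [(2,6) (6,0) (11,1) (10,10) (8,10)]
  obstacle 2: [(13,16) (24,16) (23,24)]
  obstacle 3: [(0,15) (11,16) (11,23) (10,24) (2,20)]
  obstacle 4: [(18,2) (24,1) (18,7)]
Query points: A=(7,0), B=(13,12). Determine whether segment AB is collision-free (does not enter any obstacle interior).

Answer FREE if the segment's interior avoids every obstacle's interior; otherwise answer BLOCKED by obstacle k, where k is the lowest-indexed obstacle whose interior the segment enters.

BLOCKED by obstacle 1

Obstacle 1 [(2,6) (6,0) (11,1) (10,10) (8,10)]:
  edge (2,6)–(6,0): clear
  edge (6,0)–(11,1): crosses AB
  edge (11,1)–(10,10): crosses AB
  edge (10,10)–(8,10): clear
  edge (8,10)–(2,6): clear
  → BLOCKED
Obstacle 2 [(13,16) (24,16) (23,24)]:
  edge (13,16)–(24,16): clear
  edge (24,16)–(23,24): clear
  edge (23,24)–(13,16): clear
  midpoint (10,6) outside
  → clear
Obstacle 3 [(0,15) (11,16) (11,23) (10,24) (2,20)]:
  edge (0,15)–(11,16): clear
  edge (11,16)–(11,23): clear
  edge (11,23)–(10,24): clear
  edge (10,24)–(2,20): clear
  edge (2,20)–(0,15): clear
  midpoint (10,6) outside
  → clear
Obstacle 4 [(18,2) (24,1) (18,7)]:
  edge (18,2)–(24,1): clear
  edge (24,1)–(18,7): clear
  edge (18,7)–(18,2): clear
  midpoint (10,6) outside
  → clear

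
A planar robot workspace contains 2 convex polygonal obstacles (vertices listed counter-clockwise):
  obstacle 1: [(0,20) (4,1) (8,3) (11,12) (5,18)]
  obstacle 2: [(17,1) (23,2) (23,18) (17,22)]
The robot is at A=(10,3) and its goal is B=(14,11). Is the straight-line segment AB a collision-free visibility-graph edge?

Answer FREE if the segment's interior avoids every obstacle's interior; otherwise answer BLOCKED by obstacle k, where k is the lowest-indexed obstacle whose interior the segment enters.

Obstacle 1 [(0,20) (4,1) (8,3) (11,12) (5,18)]:
  edge (0,20)–(4,1): clear
  edge (4,1)–(8,3): clear
  edge (8,3)–(11,12): clear
  edge (11,12)–(5,18): clear
  edge (5,18)–(0,20): clear
  midpoint (12,7) outside
  → clear
Obstacle 2 [(17,1) (23,2) (23,18) (17,22)]:
  edge (17,1)–(23,2): clear
  edge (23,2)–(23,18): clear
  edge (23,18)–(17,22): clear
  edge (17,22)–(17,1): clear
  midpoint (12,7) outside
  → clear

FREE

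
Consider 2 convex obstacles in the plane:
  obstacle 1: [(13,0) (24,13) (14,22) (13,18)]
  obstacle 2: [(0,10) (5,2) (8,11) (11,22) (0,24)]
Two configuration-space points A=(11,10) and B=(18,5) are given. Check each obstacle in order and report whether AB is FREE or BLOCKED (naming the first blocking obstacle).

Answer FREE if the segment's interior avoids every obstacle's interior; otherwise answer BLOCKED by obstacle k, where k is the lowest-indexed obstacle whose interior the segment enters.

Obstacle 1 [(13,0) (24,13) (14,22) (13,18)]:
  edge (13,0)–(24,13): crosses AB
  edge (24,13)–(14,22): clear
  edge (14,22)–(13,18): clear
  edge (13,18)–(13,0): crosses AB
  → BLOCKED
Obstacle 2 [(0,10) (5,2) (8,11) (11,22) (0,24)]:
  edge (0,10)–(5,2): clear
  edge (5,2)–(8,11): clear
  edge (8,11)–(11,22): clear
  edge (11,22)–(0,24): clear
  edge (0,24)–(0,10): clear
  midpoint (29/2,15/2) outside
  → clear

BLOCKED by obstacle 1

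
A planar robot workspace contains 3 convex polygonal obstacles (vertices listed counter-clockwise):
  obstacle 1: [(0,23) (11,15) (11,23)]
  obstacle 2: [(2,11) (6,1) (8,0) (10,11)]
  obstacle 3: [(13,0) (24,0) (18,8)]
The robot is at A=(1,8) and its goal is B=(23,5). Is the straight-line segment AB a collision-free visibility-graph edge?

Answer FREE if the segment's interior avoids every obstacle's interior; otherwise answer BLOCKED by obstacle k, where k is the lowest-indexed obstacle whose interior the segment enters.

Obstacle 1 [(0,23) (11,15) (11,23)]:
  edge (0,23)–(11,15): clear
  edge (11,15)–(11,23): clear
  edge (11,23)–(0,23): clear
  midpoint (12,13/2) outside
  → clear
Obstacle 2 [(2,11) (6,1) (8,0) (10,11)]:
  edge (2,11)–(6,1): crosses AB
  edge (6,1)–(8,0): clear
  edge (8,0)–(10,11): crosses AB
  edge (10,11)–(2,11): clear
  → BLOCKED
Obstacle 3 [(13,0) (24,0) (18,8)]:
  edge (13,0)–(24,0): clear
  edge (24,0)–(18,8): crosses AB
  edge (18,8)–(13,0): crosses AB
  → BLOCKED

BLOCKED by obstacle 2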